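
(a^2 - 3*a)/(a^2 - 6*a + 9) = a/(a - 3)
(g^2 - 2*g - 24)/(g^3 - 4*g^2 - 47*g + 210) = (g + 4)/(g^2 + 2*g - 35)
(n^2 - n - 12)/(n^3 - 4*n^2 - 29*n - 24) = (n - 4)/(n^2 - 7*n - 8)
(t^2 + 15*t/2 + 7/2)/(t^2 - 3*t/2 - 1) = (t + 7)/(t - 2)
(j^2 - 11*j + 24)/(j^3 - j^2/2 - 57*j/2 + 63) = 2*(j - 8)/(2*j^2 + 5*j - 42)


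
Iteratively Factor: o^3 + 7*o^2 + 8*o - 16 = (o - 1)*(o^2 + 8*o + 16) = (o - 1)*(o + 4)*(o + 4)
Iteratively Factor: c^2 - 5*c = (c)*(c - 5)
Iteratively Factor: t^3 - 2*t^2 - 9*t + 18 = (t + 3)*(t^2 - 5*t + 6) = (t - 2)*(t + 3)*(t - 3)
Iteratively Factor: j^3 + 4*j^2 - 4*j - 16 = (j - 2)*(j^2 + 6*j + 8) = (j - 2)*(j + 2)*(j + 4)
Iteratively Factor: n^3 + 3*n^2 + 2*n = (n + 1)*(n^2 + 2*n) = (n + 1)*(n + 2)*(n)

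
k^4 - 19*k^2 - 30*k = k*(k - 5)*(k + 2)*(k + 3)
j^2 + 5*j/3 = j*(j + 5/3)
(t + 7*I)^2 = t^2 + 14*I*t - 49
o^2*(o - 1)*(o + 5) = o^4 + 4*o^3 - 5*o^2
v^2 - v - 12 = (v - 4)*(v + 3)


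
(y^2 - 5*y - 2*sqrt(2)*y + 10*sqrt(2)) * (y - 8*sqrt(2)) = y^3 - 10*sqrt(2)*y^2 - 5*y^2 + 32*y + 50*sqrt(2)*y - 160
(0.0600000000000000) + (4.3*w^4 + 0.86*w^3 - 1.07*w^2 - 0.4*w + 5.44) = 4.3*w^4 + 0.86*w^3 - 1.07*w^2 - 0.4*w + 5.5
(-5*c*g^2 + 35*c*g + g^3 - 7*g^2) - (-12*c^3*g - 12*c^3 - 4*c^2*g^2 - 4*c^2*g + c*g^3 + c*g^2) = 12*c^3*g + 12*c^3 + 4*c^2*g^2 + 4*c^2*g - c*g^3 - 6*c*g^2 + 35*c*g + g^3 - 7*g^2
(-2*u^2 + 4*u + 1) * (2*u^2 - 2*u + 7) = -4*u^4 + 12*u^3 - 20*u^2 + 26*u + 7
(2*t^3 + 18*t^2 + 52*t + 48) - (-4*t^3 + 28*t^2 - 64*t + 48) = 6*t^3 - 10*t^2 + 116*t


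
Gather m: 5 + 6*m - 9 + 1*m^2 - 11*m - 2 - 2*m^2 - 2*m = -m^2 - 7*m - 6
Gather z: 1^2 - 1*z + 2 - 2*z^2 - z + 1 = -2*z^2 - 2*z + 4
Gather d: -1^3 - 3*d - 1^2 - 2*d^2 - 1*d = -2*d^2 - 4*d - 2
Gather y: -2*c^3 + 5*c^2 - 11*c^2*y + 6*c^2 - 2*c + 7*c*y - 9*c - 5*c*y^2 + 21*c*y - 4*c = -2*c^3 + 11*c^2 - 5*c*y^2 - 15*c + y*(-11*c^2 + 28*c)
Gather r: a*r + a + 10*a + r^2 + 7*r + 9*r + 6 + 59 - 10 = 11*a + r^2 + r*(a + 16) + 55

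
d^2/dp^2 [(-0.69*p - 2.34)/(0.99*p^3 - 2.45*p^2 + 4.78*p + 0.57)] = (-4.057614*p^5 - 17.479638*p^4 + 89.057706*p^3 - 146.042784*p^2 + 166.563702*p - 109.706184)/(0.970299*p^9 - 7.203735*p^8 + 31.882059*p^7 - 82.593494*p^6 + 145.640388*p^5 - 141.487341*p^4 + 70.128685*p^3 + 36.682749*p^2 + 4.659066*p + 0.185193)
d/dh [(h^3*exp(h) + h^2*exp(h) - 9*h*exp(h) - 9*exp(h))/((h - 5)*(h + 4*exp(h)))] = ((h - 5)*(h + 4*exp(h))*(h^3 + 4*h^2 - 7*h - 18) - (h - 5)*(4*exp(h) + 1)*(h^3 + h^2 - 9*h - 9) + (h + 4*exp(h))*(-h^3 - h^2 + 9*h + 9))*exp(h)/((h - 5)^2*(h + 4*exp(h))^2)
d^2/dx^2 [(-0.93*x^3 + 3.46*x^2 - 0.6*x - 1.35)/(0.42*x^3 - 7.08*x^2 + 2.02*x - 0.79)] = (-4.44089209850063e-16*x^7 - 4.310208*x^6 + 4.09903199999985*x^5 - 13.4683919999998*x^4 + 122.949432*x^3 - 522.495108*x^2 + 129.808422*x + 6.488372)/(0.074088*x^9 - 3.746736*x^8 + 64.228248*x^7 - 391.353012*x^6 + 323.002152*x^5 - 209.48868*x^4 + 76.818358*x^3 - 22.926432*x^2 + 3.782046*x - 0.493039)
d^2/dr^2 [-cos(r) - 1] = cos(r)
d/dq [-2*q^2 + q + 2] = 1 - 4*q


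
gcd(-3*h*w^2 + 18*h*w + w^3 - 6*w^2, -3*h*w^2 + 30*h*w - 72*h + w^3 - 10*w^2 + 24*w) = -3*h*w + 18*h + w^2 - 6*w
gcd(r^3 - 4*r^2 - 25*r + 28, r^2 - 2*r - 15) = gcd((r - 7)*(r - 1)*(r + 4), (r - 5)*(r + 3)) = 1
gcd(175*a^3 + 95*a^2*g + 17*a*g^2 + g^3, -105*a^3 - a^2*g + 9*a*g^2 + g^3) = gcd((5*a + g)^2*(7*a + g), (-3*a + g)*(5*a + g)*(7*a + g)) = 35*a^2 + 12*a*g + g^2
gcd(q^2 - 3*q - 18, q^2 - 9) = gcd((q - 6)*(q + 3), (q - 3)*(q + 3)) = q + 3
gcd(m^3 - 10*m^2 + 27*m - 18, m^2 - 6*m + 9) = m - 3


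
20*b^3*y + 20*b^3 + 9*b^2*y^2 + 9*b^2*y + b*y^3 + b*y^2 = (4*b + y)*(5*b + y)*(b*y + b)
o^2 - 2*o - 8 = (o - 4)*(o + 2)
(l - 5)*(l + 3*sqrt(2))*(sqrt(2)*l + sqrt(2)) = sqrt(2)*l^3 - 4*sqrt(2)*l^2 + 6*l^2 - 24*l - 5*sqrt(2)*l - 30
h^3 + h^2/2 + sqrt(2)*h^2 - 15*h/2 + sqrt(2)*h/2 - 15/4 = (h + 1/2)*(h - 3*sqrt(2)/2)*(h + 5*sqrt(2)/2)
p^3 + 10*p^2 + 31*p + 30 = (p + 2)*(p + 3)*(p + 5)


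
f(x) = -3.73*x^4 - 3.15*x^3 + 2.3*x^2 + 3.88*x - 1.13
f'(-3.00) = 307.87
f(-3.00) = -209.15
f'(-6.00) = 2858.80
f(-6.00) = -4095.29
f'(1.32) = -40.83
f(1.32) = -10.57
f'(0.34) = 3.77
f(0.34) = 0.28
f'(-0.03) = 3.73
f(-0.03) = -1.24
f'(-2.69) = 213.54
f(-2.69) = -128.92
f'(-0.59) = 0.94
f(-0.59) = -2.42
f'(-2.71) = 218.96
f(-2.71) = -133.24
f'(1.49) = -59.60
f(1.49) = -19.05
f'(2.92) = -434.73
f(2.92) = -319.78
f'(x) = -14.92*x^3 - 9.45*x^2 + 4.6*x + 3.88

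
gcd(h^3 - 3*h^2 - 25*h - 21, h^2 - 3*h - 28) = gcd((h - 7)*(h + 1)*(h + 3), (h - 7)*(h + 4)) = h - 7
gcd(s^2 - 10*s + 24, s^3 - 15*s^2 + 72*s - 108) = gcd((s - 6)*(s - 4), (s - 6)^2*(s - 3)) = s - 6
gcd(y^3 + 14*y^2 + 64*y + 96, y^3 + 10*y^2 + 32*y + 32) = y^2 + 8*y + 16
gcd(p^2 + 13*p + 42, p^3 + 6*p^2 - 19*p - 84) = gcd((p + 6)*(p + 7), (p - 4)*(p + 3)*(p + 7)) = p + 7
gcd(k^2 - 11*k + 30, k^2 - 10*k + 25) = k - 5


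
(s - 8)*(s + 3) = s^2 - 5*s - 24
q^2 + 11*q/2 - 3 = (q - 1/2)*(q + 6)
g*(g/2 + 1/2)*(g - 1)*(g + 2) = g^4/2 + g^3 - g^2/2 - g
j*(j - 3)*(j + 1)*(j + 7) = j^4 + 5*j^3 - 17*j^2 - 21*j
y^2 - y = y*(y - 1)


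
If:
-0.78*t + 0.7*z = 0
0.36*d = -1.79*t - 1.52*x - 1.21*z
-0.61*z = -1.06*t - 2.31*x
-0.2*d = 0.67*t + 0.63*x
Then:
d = 0.00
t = 0.00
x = 0.00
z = 0.00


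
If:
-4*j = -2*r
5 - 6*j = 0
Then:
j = 5/6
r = 5/3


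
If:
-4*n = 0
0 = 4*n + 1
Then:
No Solution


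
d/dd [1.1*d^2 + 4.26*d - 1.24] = 2.2*d + 4.26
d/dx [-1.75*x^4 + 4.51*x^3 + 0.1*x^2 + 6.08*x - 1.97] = -7.0*x^3 + 13.53*x^2 + 0.2*x + 6.08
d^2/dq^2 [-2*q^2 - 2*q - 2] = -4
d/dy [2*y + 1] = 2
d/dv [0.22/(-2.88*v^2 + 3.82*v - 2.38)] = (1.2672*v - 0.8404)/(2.88*v^2 - 3.82*v + 2.38)^2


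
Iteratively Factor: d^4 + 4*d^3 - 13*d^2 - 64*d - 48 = (d + 1)*(d^3 + 3*d^2 - 16*d - 48) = (d - 4)*(d + 1)*(d^2 + 7*d + 12) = (d - 4)*(d + 1)*(d + 3)*(d + 4)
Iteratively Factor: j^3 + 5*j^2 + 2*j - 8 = (j + 2)*(j^2 + 3*j - 4) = (j + 2)*(j + 4)*(j - 1)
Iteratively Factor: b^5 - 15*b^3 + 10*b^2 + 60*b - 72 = (b - 2)*(b^4 + 2*b^3 - 11*b^2 - 12*b + 36) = (b - 2)*(b + 3)*(b^3 - b^2 - 8*b + 12) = (b - 2)^2*(b + 3)*(b^2 + b - 6) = (b - 2)^2*(b + 3)^2*(b - 2)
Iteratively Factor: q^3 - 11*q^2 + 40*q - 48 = (q - 4)*(q^2 - 7*q + 12) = (q - 4)*(q - 3)*(q - 4)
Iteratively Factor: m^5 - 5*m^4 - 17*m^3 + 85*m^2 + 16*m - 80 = (m + 4)*(m^4 - 9*m^3 + 19*m^2 + 9*m - 20) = (m - 1)*(m + 4)*(m^3 - 8*m^2 + 11*m + 20) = (m - 4)*(m - 1)*(m + 4)*(m^2 - 4*m - 5) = (m - 4)*(m - 1)*(m + 1)*(m + 4)*(m - 5)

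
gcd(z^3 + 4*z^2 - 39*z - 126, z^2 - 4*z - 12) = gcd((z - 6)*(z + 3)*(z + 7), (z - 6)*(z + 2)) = z - 6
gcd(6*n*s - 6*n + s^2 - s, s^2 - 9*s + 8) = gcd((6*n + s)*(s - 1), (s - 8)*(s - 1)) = s - 1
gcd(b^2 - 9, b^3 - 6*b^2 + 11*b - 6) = b - 3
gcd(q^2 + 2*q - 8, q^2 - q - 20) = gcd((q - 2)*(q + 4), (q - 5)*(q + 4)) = q + 4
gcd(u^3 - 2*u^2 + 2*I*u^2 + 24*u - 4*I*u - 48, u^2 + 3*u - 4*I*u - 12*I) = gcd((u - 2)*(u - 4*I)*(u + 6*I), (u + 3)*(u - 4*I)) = u - 4*I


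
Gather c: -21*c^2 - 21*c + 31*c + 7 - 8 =-21*c^2 + 10*c - 1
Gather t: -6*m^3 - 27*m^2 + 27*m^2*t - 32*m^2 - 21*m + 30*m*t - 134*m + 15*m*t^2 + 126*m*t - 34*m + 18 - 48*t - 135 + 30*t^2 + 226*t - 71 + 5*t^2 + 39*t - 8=-6*m^3 - 59*m^2 - 189*m + t^2*(15*m + 35) + t*(27*m^2 + 156*m + 217) - 196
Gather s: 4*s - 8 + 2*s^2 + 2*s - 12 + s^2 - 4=3*s^2 + 6*s - 24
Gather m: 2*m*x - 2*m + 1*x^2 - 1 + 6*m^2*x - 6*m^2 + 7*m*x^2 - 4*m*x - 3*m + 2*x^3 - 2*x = m^2*(6*x - 6) + m*(7*x^2 - 2*x - 5) + 2*x^3 + x^2 - 2*x - 1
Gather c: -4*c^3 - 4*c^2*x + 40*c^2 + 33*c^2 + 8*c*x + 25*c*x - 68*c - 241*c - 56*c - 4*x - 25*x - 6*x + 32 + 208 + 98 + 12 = -4*c^3 + c^2*(73 - 4*x) + c*(33*x - 365) - 35*x + 350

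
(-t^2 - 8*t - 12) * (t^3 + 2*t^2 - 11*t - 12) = -t^5 - 10*t^4 - 17*t^3 + 76*t^2 + 228*t + 144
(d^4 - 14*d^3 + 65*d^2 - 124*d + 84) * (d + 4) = d^5 - 10*d^4 + 9*d^3 + 136*d^2 - 412*d + 336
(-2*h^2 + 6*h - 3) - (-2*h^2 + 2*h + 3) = 4*h - 6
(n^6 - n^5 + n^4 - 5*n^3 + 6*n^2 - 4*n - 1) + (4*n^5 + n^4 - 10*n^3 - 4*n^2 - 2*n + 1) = n^6 + 3*n^5 + 2*n^4 - 15*n^3 + 2*n^2 - 6*n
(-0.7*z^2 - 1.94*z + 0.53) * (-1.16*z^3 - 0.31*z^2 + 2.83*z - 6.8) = 0.812*z^5 + 2.4674*z^4 - 1.9944*z^3 - 0.8945*z^2 + 14.6919*z - 3.604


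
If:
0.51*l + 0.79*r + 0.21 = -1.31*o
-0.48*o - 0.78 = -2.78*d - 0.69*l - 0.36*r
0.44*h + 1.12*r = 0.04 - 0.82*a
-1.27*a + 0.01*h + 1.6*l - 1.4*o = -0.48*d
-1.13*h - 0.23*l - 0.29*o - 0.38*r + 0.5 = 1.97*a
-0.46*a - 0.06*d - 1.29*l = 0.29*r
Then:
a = 0.14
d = 0.30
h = 0.28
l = -0.02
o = -0.05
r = -0.17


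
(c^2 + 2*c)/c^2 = (c + 2)/c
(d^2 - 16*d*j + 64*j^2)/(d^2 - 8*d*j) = (d - 8*j)/d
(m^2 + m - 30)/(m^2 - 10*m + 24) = (m^2 + m - 30)/(m^2 - 10*m + 24)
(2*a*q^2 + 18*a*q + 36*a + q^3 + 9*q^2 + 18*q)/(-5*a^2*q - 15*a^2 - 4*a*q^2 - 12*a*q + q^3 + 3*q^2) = (2*a*q + 12*a + q^2 + 6*q)/(-5*a^2 - 4*a*q + q^2)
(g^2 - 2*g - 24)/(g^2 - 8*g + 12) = (g + 4)/(g - 2)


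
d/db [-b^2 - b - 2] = -2*b - 1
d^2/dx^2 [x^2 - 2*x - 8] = 2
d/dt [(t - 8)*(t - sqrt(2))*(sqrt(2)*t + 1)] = 3*sqrt(2)*t^2 - 16*sqrt(2)*t - 2*t - sqrt(2) + 8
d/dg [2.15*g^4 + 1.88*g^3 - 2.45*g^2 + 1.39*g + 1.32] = 8.6*g^3 + 5.64*g^2 - 4.9*g + 1.39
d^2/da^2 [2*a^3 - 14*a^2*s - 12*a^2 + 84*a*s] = 12*a - 28*s - 24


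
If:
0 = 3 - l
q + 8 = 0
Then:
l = 3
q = -8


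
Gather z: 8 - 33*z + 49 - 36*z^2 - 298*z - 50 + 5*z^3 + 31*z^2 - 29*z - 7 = 5*z^3 - 5*z^2 - 360*z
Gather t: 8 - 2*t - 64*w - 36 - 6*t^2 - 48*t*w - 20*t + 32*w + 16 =-6*t^2 + t*(-48*w - 22) - 32*w - 12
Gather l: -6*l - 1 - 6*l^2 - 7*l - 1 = -6*l^2 - 13*l - 2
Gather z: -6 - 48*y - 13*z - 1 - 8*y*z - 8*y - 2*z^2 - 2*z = -56*y - 2*z^2 + z*(-8*y - 15) - 7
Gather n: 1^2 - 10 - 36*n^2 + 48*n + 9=-36*n^2 + 48*n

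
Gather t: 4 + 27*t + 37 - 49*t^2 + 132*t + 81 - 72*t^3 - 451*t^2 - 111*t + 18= -72*t^3 - 500*t^2 + 48*t + 140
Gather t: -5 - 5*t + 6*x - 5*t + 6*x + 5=-10*t + 12*x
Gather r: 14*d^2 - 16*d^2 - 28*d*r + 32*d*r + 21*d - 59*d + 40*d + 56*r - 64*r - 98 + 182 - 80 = -2*d^2 + 2*d + r*(4*d - 8) + 4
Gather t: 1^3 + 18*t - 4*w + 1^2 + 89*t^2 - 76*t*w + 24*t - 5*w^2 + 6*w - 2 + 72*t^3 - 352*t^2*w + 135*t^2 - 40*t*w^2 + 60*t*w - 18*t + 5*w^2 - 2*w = 72*t^3 + t^2*(224 - 352*w) + t*(-40*w^2 - 16*w + 24)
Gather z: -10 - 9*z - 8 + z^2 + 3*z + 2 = z^2 - 6*z - 16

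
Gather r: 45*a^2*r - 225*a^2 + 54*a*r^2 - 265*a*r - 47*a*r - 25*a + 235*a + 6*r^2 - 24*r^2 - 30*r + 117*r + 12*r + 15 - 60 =-225*a^2 + 210*a + r^2*(54*a - 18) + r*(45*a^2 - 312*a + 99) - 45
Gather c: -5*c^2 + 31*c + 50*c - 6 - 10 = -5*c^2 + 81*c - 16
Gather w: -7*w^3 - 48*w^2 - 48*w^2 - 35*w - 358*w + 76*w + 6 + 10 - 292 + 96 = -7*w^3 - 96*w^2 - 317*w - 180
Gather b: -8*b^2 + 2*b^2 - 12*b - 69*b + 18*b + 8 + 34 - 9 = -6*b^2 - 63*b + 33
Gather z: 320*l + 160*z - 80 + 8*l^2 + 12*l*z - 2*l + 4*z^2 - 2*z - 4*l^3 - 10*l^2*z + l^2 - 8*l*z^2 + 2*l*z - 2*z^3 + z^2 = -4*l^3 + 9*l^2 + 318*l - 2*z^3 + z^2*(5 - 8*l) + z*(-10*l^2 + 14*l + 158) - 80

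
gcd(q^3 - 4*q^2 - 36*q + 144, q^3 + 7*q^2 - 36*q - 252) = q^2 - 36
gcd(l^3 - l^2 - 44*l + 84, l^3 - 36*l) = l - 6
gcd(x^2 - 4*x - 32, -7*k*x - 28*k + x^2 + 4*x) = x + 4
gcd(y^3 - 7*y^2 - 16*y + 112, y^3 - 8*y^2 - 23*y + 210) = y - 7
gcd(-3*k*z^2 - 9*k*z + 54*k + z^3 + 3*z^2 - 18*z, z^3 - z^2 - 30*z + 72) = z^2 + 3*z - 18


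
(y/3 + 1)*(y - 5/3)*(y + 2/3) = y^3/3 + 2*y^2/3 - 37*y/27 - 10/9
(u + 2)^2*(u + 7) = u^3 + 11*u^2 + 32*u + 28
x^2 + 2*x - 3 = (x - 1)*(x + 3)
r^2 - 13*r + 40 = (r - 8)*(r - 5)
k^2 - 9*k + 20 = (k - 5)*(k - 4)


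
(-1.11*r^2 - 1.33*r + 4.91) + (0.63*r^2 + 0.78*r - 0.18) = -0.48*r^2 - 0.55*r + 4.73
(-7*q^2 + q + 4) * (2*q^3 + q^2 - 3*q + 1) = -14*q^5 - 5*q^4 + 30*q^3 - 6*q^2 - 11*q + 4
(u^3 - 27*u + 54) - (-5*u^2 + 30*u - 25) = u^3 + 5*u^2 - 57*u + 79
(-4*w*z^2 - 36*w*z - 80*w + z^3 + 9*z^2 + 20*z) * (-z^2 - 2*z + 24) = 4*w*z^4 + 44*w*z^3 + 56*w*z^2 - 704*w*z - 1920*w - z^5 - 11*z^4 - 14*z^3 + 176*z^2 + 480*z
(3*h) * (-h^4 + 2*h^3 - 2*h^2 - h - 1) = -3*h^5 + 6*h^4 - 6*h^3 - 3*h^2 - 3*h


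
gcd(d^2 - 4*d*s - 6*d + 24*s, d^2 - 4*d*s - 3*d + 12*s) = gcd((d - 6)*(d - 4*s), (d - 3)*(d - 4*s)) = -d + 4*s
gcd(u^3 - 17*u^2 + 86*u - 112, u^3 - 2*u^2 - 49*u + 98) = u^2 - 9*u + 14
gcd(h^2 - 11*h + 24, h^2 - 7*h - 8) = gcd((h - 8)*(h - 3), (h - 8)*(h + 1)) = h - 8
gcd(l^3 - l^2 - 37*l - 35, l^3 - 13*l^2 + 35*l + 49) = l^2 - 6*l - 7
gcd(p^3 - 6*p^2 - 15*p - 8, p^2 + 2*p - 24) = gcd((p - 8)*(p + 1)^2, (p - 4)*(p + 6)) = 1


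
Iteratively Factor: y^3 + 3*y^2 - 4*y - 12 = (y - 2)*(y^2 + 5*y + 6) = (y - 2)*(y + 3)*(y + 2)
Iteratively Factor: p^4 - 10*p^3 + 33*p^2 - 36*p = (p - 4)*(p^3 - 6*p^2 + 9*p) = (p - 4)*(p - 3)*(p^2 - 3*p) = p*(p - 4)*(p - 3)*(p - 3)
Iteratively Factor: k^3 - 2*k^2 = (k)*(k^2 - 2*k) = k^2*(k - 2)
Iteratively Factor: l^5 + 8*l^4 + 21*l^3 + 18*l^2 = (l)*(l^4 + 8*l^3 + 21*l^2 + 18*l) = l*(l + 3)*(l^3 + 5*l^2 + 6*l) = l*(l + 2)*(l + 3)*(l^2 + 3*l) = l^2*(l + 2)*(l + 3)*(l + 3)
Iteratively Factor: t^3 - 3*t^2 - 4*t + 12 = (t - 2)*(t^2 - t - 6) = (t - 3)*(t - 2)*(t + 2)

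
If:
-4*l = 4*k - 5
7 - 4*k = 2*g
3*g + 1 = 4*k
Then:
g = 6/5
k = 23/20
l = 1/10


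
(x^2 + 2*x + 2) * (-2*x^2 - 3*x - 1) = -2*x^4 - 7*x^3 - 11*x^2 - 8*x - 2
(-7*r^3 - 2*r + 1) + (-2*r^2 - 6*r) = -7*r^3 - 2*r^2 - 8*r + 1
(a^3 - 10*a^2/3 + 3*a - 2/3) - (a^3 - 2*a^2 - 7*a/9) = -4*a^2/3 + 34*a/9 - 2/3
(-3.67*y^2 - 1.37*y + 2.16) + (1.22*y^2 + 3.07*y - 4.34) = -2.45*y^2 + 1.7*y - 2.18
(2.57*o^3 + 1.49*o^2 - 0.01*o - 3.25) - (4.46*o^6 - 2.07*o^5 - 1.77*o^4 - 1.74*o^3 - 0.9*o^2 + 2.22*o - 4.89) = -4.46*o^6 + 2.07*o^5 + 1.77*o^4 + 4.31*o^3 + 2.39*o^2 - 2.23*o + 1.64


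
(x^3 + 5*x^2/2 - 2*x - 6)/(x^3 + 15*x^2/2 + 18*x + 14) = (2*x - 3)/(2*x + 7)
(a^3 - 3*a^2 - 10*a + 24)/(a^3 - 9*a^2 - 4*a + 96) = (a - 2)/(a - 8)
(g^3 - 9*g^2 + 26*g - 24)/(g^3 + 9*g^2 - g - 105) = (g^2 - 6*g + 8)/(g^2 + 12*g + 35)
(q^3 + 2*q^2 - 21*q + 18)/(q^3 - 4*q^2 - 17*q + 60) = (q^2 + 5*q - 6)/(q^2 - q - 20)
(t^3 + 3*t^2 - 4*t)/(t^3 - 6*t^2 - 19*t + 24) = t*(t + 4)/(t^2 - 5*t - 24)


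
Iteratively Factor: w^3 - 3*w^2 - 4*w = (w + 1)*(w^2 - 4*w) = w*(w + 1)*(w - 4)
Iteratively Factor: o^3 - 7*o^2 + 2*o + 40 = (o - 4)*(o^2 - 3*o - 10) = (o - 4)*(o + 2)*(o - 5)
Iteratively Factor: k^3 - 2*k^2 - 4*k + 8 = (k - 2)*(k^2 - 4) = (k - 2)*(k + 2)*(k - 2)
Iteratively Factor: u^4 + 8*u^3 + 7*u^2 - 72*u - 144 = (u - 3)*(u^3 + 11*u^2 + 40*u + 48) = (u - 3)*(u + 4)*(u^2 + 7*u + 12) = (u - 3)*(u + 3)*(u + 4)*(u + 4)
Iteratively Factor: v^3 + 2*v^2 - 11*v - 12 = (v + 1)*(v^2 + v - 12) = (v - 3)*(v + 1)*(v + 4)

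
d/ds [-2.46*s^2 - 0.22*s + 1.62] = -4.92*s - 0.22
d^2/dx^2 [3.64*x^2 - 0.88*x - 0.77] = 7.28000000000000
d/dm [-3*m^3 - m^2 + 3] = m*(-9*m - 2)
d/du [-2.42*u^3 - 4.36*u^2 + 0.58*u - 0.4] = -7.26*u^2 - 8.72*u + 0.58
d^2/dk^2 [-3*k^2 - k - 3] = -6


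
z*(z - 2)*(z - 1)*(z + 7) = z^4 + 4*z^3 - 19*z^2 + 14*z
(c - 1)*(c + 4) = c^2 + 3*c - 4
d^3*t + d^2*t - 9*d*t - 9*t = (d - 3)*(d + 3)*(d*t + t)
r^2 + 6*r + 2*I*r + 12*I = (r + 6)*(r + 2*I)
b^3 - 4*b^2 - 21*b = b*(b - 7)*(b + 3)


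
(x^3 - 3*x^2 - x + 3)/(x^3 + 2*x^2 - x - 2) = (x - 3)/(x + 2)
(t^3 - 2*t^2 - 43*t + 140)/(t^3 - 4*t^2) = 1 + 2/t - 35/t^2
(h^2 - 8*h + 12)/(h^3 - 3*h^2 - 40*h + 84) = (h - 6)/(h^2 - h - 42)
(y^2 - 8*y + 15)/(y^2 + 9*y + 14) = (y^2 - 8*y + 15)/(y^2 + 9*y + 14)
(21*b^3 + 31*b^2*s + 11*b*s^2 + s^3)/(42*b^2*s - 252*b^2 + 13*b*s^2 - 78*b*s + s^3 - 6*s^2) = (3*b^2 + 4*b*s + s^2)/(6*b*s - 36*b + s^2 - 6*s)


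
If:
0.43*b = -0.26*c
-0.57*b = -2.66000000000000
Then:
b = 4.67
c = -7.72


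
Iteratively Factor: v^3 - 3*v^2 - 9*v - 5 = (v + 1)*(v^2 - 4*v - 5) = (v - 5)*(v + 1)*(v + 1)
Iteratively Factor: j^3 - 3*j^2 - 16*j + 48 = (j - 4)*(j^2 + j - 12) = (j - 4)*(j - 3)*(j + 4)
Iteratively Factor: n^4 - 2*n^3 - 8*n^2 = (n)*(n^3 - 2*n^2 - 8*n) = n*(n + 2)*(n^2 - 4*n) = n^2*(n + 2)*(n - 4)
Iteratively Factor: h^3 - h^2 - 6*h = (h + 2)*(h^2 - 3*h) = h*(h + 2)*(h - 3)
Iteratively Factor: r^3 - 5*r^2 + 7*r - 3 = (r - 1)*(r^2 - 4*r + 3) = (r - 1)^2*(r - 3)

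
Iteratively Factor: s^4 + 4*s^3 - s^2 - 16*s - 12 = (s + 2)*(s^3 + 2*s^2 - 5*s - 6) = (s - 2)*(s + 2)*(s^2 + 4*s + 3) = (s - 2)*(s + 1)*(s + 2)*(s + 3)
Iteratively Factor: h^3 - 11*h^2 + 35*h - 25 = (h - 5)*(h^2 - 6*h + 5) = (h - 5)*(h - 1)*(h - 5)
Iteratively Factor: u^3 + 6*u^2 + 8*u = (u + 2)*(u^2 + 4*u) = u*(u + 2)*(u + 4)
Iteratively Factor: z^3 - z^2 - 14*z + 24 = (z + 4)*(z^2 - 5*z + 6) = (z - 2)*(z + 4)*(z - 3)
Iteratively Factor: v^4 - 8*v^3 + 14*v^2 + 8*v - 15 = (v - 5)*(v^3 - 3*v^2 - v + 3) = (v - 5)*(v - 3)*(v^2 - 1) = (v - 5)*(v - 3)*(v - 1)*(v + 1)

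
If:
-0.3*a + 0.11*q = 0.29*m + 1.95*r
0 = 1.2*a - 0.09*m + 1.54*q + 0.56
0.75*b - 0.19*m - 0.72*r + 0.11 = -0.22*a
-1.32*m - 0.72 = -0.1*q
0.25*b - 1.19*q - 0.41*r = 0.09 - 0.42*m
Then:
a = -0.07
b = -0.20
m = -0.57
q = -0.35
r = 0.08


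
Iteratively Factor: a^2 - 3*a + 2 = (a - 1)*(a - 2)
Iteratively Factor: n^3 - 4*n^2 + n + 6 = (n + 1)*(n^2 - 5*n + 6) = (n - 2)*(n + 1)*(n - 3)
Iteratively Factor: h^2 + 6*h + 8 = (h + 4)*(h + 2)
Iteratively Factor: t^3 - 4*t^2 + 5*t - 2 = (t - 1)*(t^2 - 3*t + 2) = (t - 1)^2*(t - 2)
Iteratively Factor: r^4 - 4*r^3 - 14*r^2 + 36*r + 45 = (r - 3)*(r^3 - r^2 - 17*r - 15) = (r - 3)*(r + 1)*(r^2 - 2*r - 15) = (r - 3)*(r + 1)*(r + 3)*(r - 5)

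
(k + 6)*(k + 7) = k^2 + 13*k + 42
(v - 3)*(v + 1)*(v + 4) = v^3 + 2*v^2 - 11*v - 12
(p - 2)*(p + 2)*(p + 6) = p^3 + 6*p^2 - 4*p - 24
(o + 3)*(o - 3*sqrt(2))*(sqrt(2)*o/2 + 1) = sqrt(2)*o^3/2 - 2*o^2 + 3*sqrt(2)*o^2/2 - 6*o - 3*sqrt(2)*o - 9*sqrt(2)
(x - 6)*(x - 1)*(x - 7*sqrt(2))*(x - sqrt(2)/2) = x^4 - 15*sqrt(2)*x^3/2 - 7*x^3 + 13*x^2 + 105*sqrt(2)*x^2/2 - 45*sqrt(2)*x - 49*x + 42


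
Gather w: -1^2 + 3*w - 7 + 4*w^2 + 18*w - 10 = 4*w^2 + 21*w - 18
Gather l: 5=5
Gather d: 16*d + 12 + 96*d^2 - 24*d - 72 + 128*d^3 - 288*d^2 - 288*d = 128*d^3 - 192*d^2 - 296*d - 60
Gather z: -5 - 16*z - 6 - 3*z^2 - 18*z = -3*z^2 - 34*z - 11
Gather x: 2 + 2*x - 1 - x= x + 1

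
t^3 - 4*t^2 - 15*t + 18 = (t - 6)*(t - 1)*(t + 3)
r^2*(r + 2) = r^3 + 2*r^2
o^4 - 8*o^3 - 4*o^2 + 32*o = o*(o - 8)*(o - 2)*(o + 2)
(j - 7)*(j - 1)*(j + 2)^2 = j^4 - 4*j^3 - 21*j^2 - 4*j + 28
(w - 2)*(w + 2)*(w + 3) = w^3 + 3*w^2 - 4*w - 12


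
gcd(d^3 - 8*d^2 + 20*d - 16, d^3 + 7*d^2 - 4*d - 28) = d - 2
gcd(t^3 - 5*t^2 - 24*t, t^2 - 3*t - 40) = t - 8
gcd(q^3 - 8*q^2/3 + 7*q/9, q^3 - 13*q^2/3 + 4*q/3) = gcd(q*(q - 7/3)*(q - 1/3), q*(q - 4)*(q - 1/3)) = q^2 - q/3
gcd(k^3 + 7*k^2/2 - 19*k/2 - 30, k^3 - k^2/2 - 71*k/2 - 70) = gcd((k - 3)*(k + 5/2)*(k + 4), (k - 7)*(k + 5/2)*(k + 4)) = k^2 + 13*k/2 + 10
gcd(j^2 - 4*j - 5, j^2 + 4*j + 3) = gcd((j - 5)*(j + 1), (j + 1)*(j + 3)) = j + 1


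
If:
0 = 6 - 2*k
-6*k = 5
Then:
No Solution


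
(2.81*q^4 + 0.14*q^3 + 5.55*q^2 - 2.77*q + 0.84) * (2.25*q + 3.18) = 6.3225*q^5 + 9.2508*q^4 + 12.9327*q^3 + 11.4165*q^2 - 6.9186*q + 2.6712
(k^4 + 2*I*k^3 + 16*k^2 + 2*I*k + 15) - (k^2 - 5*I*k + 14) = k^4 + 2*I*k^3 + 15*k^2 + 7*I*k + 1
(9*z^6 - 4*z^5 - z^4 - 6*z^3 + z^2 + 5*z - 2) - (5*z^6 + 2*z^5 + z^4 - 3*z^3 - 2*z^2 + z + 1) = 4*z^6 - 6*z^5 - 2*z^4 - 3*z^3 + 3*z^2 + 4*z - 3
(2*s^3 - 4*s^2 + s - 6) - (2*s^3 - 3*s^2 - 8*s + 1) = -s^2 + 9*s - 7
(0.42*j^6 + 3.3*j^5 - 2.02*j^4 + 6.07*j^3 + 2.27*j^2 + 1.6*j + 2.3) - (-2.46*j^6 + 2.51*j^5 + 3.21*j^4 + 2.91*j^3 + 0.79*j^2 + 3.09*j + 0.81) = 2.88*j^6 + 0.79*j^5 - 5.23*j^4 + 3.16*j^3 + 1.48*j^2 - 1.49*j + 1.49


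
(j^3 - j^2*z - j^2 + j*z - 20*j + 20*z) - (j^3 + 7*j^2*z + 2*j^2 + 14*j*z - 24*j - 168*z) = -8*j^2*z - 3*j^2 - 13*j*z + 4*j + 188*z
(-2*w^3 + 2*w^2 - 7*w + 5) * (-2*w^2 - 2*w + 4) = 4*w^5 + 2*w^3 + 12*w^2 - 38*w + 20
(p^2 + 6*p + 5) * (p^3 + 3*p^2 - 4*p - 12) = p^5 + 9*p^4 + 19*p^3 - 21*p^2 - 92*p - 60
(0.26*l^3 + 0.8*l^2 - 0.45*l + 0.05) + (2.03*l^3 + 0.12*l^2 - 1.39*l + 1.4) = 2.29*l^3 + 0.92*l^2 - 1.84*l + 1.45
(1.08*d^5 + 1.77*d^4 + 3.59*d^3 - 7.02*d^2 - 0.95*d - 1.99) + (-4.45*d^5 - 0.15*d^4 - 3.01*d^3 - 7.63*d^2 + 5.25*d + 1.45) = -3.37*d^5 + 1.62*d^4 + 0.58*d^3 - 14.65*d^2 + 4.3*d - 0.54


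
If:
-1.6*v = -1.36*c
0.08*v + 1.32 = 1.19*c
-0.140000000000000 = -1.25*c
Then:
No Solution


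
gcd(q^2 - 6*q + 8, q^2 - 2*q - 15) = 1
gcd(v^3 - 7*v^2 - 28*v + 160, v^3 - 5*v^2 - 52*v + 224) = v^2 - 12*v + 32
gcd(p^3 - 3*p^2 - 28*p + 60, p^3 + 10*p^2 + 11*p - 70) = p^2 + 3*p - 10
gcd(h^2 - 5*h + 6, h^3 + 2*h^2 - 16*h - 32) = 1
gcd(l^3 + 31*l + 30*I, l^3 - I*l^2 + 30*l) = l^2 - I*l + 30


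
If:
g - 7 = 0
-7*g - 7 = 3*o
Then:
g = 7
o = -56/3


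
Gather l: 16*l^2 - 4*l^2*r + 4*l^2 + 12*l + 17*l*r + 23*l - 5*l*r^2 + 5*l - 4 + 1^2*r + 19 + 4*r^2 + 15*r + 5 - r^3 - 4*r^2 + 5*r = l^2*(20 - 4*r) + l*(-5*r^2 + 17*r + 40) - r^3 + 21*r + 20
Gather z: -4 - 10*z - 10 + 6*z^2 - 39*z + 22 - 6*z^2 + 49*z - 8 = 0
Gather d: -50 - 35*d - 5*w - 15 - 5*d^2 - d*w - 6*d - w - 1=-5*d^2 + d*(-w - 41) - 6*w - 66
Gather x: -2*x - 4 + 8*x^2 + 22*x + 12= 8*x^2 + 20*x + 8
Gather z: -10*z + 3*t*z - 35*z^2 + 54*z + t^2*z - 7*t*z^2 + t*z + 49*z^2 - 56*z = z^2*(14 - 7*t) + z*(t^2 + 4*t - 12)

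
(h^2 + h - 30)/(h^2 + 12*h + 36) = (h - 5)/(h + 6)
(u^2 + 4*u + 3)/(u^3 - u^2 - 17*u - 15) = 1/(u - 5)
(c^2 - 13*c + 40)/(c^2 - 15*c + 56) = (c - 5)/(c - 7)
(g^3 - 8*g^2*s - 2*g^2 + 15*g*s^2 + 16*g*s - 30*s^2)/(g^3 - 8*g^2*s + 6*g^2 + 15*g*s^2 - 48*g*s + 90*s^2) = (g - 2)/(g + 6)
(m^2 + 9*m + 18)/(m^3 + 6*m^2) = (m + 3)/m^2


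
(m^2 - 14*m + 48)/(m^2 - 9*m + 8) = (m - 6)/(m - 1)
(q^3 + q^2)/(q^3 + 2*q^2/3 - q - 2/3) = 3*q^2/(3*q^2 - q - 2)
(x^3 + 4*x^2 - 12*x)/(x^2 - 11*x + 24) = x*(x^2 + 4*x - 12)/(x^2 - 11*x + 24)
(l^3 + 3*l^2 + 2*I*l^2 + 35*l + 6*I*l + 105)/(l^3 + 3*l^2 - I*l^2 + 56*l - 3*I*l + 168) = (l - 5*I)/(l - 8*I)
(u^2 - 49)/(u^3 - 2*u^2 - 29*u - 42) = (u + 7)/(u^2 + 5*u + 6)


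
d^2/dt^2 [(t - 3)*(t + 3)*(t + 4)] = 6*t + 8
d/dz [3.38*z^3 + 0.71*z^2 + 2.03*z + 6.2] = 10.14*z^2 + 1.42*z + 2.03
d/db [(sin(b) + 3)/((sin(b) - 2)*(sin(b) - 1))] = (-6*sin(b) + cos(b)^2 + 10)*cos(b)/((sin(b) - 2)^2*(sin(b) - 1)^2)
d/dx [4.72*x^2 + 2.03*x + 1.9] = 9.44*x + 2.03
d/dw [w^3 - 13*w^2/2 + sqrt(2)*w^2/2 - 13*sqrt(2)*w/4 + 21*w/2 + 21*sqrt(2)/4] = 3*w^2 - 13*w + sqrt(2)*w - 13*sqrt(2)/4 + 21/2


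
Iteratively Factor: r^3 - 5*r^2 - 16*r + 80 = (r - 5)*(r^2 - 16) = (r - 5)*(r + 4)*(r - 4)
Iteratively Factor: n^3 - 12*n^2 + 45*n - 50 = (n - 5)*(n^2 - 7*n + 10) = (n - 5)*(n - 2)*(n - 5)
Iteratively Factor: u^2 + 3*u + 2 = (u + 1)*(u + 2)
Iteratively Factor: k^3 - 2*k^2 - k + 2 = (k - 2)*(k^2 - 1) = (k - 2)*(k - 1)*(k + 1)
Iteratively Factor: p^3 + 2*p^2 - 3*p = (p)*(p^2 + 2*p - 3) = p*(p - 1)*(p + 3)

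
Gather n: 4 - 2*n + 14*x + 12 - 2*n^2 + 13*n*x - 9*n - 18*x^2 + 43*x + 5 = -2*n^2 + n*(13*x - 11) - 18*x^2 + 57*x + 21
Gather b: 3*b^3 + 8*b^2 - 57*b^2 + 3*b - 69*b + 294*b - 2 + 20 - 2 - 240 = 3*b^3 - 49*b^2 + 228*b - 224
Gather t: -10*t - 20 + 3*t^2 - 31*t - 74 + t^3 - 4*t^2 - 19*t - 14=t^3 - t^2 - 60*t - 108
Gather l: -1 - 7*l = -7*l - 1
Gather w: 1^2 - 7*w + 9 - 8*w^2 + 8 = -8*w^2 - 7*w + 18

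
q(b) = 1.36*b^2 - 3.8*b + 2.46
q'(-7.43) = -24.01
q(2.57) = 1.68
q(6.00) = 28.62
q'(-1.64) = -8.26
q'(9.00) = 20.68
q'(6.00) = 12.52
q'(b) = 2.72*b - 3.8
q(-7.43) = 105.77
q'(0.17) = -3.34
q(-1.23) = 9.19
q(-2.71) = 22.75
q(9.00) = 78.42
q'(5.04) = 9.91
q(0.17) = 1.85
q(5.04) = 17.85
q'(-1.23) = -7.15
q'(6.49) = 13.85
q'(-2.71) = -11.17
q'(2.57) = 3.19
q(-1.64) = 12.35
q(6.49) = 35.08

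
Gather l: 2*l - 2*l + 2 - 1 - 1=0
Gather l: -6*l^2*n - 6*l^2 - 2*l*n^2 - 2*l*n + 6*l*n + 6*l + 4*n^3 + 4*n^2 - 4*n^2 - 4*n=l^2*(-6*n - 6) + l*(-2*n^2 + 4*n + 6) + 4*n^3 - 4*n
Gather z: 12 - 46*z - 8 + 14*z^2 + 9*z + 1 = 14*z^2 - 37*z + 5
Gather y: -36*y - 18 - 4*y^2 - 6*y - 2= -4*y^2 - 42*y - 20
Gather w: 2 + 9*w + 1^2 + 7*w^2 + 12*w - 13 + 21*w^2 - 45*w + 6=28*w^2 - 24*w - 4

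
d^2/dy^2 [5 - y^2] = -2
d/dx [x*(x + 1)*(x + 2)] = 3*x^2 + 6*x + 2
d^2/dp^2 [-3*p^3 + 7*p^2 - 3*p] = 14 - 18*p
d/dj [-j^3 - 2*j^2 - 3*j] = -3*j^2 - 4*j - 3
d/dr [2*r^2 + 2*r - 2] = 4*r + 2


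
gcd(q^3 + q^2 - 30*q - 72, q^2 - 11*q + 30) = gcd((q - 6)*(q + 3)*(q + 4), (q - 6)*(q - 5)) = q - 6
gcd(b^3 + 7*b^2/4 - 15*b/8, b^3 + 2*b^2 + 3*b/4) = b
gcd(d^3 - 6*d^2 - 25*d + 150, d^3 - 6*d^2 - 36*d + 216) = d - 6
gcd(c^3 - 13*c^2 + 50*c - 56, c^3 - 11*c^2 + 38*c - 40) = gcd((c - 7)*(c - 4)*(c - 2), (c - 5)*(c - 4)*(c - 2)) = c^2 - 6*c + 8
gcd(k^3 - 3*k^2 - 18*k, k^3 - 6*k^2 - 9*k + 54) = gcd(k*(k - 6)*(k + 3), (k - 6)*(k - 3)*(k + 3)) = k^2 - 3*k - 18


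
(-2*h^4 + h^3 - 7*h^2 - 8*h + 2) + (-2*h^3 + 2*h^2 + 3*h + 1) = -2*h^4 - h^3 - 5*h^2 - 5*h + 3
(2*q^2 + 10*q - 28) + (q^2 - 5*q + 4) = 3*q^2 + 5*q - 24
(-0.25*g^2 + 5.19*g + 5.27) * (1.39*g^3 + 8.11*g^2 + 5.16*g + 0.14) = -0.3475*g^5 + 5.1866*g^4 + 48.1262*g^3 + 69.4851*g^2 + 27.9198*g + 0.7378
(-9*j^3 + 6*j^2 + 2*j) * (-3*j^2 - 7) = 27*j^5 - 18*j^4 + 57*j^3 - 42*j^2 - 14*j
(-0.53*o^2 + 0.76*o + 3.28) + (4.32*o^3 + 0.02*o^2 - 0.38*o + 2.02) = 4.32*o^3 - 0.51*o^2 + 0.38*o + 5.3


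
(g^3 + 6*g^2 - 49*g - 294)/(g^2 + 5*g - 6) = (g^2 - 49)/(g - 1)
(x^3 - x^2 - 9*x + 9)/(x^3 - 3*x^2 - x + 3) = (x + 3)/(x + 1)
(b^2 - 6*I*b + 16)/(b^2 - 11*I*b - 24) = (b + 2*I)/(b - 3*I)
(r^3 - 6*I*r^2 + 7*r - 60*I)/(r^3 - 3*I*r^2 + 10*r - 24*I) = (r - 5*I)/(r - 2*I)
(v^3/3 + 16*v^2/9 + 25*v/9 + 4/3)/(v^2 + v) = v/3 + 13/9 + 4/(3*v)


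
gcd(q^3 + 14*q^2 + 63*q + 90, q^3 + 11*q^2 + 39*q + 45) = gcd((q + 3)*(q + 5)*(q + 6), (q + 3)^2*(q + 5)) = q^2 + 8*q + 15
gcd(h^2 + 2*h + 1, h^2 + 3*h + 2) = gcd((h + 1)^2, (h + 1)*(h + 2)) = h + 1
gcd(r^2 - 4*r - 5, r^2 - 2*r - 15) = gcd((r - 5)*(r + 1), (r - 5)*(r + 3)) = r - 5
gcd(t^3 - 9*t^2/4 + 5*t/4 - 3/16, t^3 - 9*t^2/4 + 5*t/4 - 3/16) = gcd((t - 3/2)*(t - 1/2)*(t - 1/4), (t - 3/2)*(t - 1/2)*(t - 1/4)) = t^3 - 9*t^2/4 + 5*t/4 - 3/16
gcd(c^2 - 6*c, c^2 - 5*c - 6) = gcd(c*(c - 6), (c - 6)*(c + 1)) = c - 6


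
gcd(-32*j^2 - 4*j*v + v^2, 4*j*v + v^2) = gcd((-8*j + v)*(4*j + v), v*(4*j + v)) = 4*j + v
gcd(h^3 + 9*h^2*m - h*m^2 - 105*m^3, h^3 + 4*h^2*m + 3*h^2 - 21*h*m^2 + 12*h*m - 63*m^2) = h^2 + 4*h*m - 21*m^2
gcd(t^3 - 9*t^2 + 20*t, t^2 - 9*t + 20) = t^2 - 9*t + 20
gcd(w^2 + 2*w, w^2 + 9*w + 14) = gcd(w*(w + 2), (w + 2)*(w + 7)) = w + 2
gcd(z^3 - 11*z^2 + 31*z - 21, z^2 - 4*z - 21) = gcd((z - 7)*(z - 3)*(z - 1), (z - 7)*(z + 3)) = z - 7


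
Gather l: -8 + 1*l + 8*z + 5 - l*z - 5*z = l*(1 - z) + 3*z - 3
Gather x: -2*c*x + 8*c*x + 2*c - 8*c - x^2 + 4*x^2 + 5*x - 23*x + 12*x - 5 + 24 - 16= -6*c + 3*x^2 + x*(6*c - 6) + 3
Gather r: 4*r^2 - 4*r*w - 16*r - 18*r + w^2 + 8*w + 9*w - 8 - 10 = 4*r^2 + r*(-4*w - 34) + w^2 + 17*w - 18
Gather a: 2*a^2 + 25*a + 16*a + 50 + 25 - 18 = 2*a^2 + 41*a + 57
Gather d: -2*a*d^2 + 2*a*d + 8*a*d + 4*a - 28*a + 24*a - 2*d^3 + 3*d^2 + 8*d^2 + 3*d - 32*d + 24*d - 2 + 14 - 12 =-2*d^3 + d^2*(11 - 2*a) + d*(10*a - 5)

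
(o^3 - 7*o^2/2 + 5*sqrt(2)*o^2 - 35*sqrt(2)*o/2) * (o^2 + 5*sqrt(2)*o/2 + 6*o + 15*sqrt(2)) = o^5 + 5*o^4/2 + 15*sqrt(2)*o^4/2 + 4*o^3 + 75*sqrt(2)*o^3/4 - 315*sqrt(2)*o^2/2 + 125*o^2/2 - 525*o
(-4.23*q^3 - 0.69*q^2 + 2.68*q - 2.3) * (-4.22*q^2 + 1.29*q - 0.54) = 17.8506*q^5 - 2.5449*q^4 - 9.9155*q^3 + 13.5358*q^2 - 4.4142*q + 1.242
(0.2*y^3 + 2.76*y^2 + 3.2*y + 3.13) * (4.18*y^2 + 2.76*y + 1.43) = 0.836*y^5 + 12.0888*y^4 + 21.2796*y^3 + 25.8622*y^2 + 13.2148*y + 4.4759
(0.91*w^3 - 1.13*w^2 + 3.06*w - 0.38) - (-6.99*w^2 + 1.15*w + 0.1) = 0.91*w^3 + 5.86*w^2 + 1.91*w - 0.48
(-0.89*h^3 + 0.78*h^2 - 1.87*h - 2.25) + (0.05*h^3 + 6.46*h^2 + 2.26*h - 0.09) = -0.84*h^3 + 7.24*h^2 + 0.39*h - 2.34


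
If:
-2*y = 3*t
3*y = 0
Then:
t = 0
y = 0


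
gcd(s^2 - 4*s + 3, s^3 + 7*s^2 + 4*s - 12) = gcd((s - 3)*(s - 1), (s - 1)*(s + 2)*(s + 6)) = s - 1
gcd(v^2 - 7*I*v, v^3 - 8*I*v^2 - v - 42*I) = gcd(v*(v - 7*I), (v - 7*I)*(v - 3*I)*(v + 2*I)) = v - 7*I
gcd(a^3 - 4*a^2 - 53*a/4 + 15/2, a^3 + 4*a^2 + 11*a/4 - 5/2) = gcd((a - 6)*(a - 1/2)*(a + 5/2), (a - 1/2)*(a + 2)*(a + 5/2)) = a^2 + 2*a - 5/4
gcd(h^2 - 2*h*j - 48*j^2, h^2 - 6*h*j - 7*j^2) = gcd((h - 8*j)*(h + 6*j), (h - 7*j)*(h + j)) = 1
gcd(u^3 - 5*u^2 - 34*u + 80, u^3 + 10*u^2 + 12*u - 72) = u - 2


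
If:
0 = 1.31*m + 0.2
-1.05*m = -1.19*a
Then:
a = -0.13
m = -0.15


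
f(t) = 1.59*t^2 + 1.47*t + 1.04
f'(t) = 3.18*t + 1.47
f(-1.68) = 3.06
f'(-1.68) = -3.87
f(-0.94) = 1.06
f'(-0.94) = -1.52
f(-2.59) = 7.90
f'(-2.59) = -6.77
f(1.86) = 9.27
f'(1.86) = 7.38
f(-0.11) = 0.90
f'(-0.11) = 1.12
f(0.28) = 1.58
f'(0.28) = 2.36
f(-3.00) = 10.94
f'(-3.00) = -8.07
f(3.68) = 27.98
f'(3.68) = 13.17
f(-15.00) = 336.74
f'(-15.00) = -46.23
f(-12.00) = 212.36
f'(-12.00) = -36.69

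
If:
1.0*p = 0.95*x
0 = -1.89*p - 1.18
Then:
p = -0.62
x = -0.66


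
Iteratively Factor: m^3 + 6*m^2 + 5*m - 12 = (m + 4)*(m^2 + 2*m - 3) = (m - 1)*(m + 4)*(m + 3)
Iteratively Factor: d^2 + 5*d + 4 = (d + 4)*(d + 1)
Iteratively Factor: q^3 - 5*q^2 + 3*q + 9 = (q + 1)*(q^2 - 6*q + 9) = (q - 3)*(q + 1)*(q - 3)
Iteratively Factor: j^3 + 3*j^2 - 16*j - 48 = (j + 3)*(j^2 - 16) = (j - 4)*(j + 3)*(j + 4)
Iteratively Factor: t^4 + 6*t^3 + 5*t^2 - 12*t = (t)*(t^3 + 6*t^2 + 5*t - 12) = t*(t + 4)*(t^2 + 2*t - 3) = t*(t + 3)*(t + 4)*(t - 1)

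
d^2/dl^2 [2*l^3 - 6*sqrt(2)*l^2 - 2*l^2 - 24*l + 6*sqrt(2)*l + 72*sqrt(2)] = 12*l - 12*sqrt(2) - 4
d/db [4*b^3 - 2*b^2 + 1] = 4*b*(3*b - 1)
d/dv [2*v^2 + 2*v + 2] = 4*v + 2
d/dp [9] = 0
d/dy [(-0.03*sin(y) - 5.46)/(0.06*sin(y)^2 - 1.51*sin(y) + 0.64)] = (0.0018*sin(y)^2 + 0.6552*sin(y) - 8.2638)*cos(y)/(0.0036*sin(y)^4 - 0.1812*sin(y)^3 + 2.3569*sin(y)^2 - 1.9328*sin(y) + 0.4096)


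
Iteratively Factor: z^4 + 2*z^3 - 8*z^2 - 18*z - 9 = (z + 3)*(z^3 - z^2 - 5*z - 3) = (z - 3)*(z + 3)*(z^2 + 2*z + 1) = (z - 3)*(z + 1)*(z + 3)*(z + 1)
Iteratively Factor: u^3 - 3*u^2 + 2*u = (u - 1)*(u^2 - 2*u) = (u - 2)*(u - 1)*(u)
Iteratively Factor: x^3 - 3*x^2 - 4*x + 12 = (x - 3)*(x^2 - 4) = (x - 3)*(x + 2)*(x - 2)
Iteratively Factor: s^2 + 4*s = (s)*(s + 4)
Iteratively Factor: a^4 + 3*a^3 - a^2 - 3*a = (a - 1)*(a^3 + 4*a^2 + 3*a) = a*(a - 1)*(a^2 + 4*a + 3) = a*(a - 1)*(a + 1)*(a + 3)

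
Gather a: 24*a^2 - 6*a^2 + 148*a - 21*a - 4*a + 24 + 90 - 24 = 18*a^2 + 123*a + 90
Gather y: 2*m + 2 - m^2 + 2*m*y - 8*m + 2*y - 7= -m^2 - 6*m + y*(2*m + 2) - 5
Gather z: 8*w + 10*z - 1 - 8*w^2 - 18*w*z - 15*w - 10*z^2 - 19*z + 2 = -8*w^2 - 7*w - 10*z^2 + z*(-18*w - 9) + 1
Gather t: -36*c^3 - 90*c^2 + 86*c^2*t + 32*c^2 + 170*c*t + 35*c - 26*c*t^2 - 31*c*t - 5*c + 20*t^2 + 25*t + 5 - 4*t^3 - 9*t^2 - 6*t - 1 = -36*c^3 - 58*c^2 + 30*c - 4*t^3 + t^2*(11 - 26*c) + t*(86*c^2 + 139*c + 19) + 4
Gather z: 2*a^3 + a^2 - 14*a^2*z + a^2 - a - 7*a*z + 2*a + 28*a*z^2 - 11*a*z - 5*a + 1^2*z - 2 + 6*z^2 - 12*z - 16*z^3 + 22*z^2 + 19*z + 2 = 2*a^3 + 2*a^2 - 4*a - 16*z^3 + z^2*(28*a + 28) + z*(-14*a^2 - 18*a + 8)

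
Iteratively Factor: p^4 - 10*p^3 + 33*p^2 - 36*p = (p)*(p^3 - 10*p^2 + 33*p - 36) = p*(p - 4)*(p^2 - 6*p + 9) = p*(p - 4)*(p - 3)*(p - 3)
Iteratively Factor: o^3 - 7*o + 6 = (o - 2)*(o^2 + 2*o - 3) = (o - 2)*(o - 1)*(o + 3)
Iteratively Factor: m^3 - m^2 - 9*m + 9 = (m - 1)*(m^2 - 9) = (m - 3)*(m - 1)*(m + 3)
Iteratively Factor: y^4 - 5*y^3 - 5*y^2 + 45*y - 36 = (y - 1)*(y^3 - 4*y^2 - 9*y + 36) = (y - 4)*(y - 1)*(y^2 - 9) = (y - 4)*(y - 1)*(y + 3)*(y - 3)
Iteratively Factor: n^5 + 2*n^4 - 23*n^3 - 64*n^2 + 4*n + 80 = (n + 2)*(n^4 - 23*n^2 - 18*n + 40) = (n + 2)*(n + 4)*(n^3 - 4*n^2 - 7*n + 10) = (n - 1)*(n + 2)*(n + 4)*(n^2 - 3*n - 10) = (n - 5)*(n - 1)*(n + 2)*(n + 4)*(n + 2)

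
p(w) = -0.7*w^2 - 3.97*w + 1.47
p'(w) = -1.4*w - 3.97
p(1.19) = -4.25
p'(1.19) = -5.64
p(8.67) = -85.57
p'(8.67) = -16.11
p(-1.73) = 6.24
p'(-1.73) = -1.55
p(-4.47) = 5.23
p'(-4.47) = 2.29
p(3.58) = -21.71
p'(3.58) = -8.98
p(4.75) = -33.18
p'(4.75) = -10.62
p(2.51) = -12.90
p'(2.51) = -7.48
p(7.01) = -60.76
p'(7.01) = -13.78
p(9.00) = -90.96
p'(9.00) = -16.57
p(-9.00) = -19.50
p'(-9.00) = 8.63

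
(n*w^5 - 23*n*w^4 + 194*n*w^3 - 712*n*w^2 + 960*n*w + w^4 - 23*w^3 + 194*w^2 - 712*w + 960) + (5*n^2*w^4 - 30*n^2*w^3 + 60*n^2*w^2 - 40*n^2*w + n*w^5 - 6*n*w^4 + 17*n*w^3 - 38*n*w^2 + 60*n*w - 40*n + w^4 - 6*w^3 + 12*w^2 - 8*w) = 5*n^2*w^4 - 30*n^2*w^3 + 60*n^2*w^2 - 40*n^2*w + 2*n*w^5 - 29*n*w^4 + 211*n*w^3 - 750*n*w^2 + 1020*n*w - 40*n + 2*w^4 - 29*w^3 + 206*w^2 - 720*w + 960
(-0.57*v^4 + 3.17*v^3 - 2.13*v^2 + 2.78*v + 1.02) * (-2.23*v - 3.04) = 1.2711*v^5 - 5.3363*v^4 - 4.8869*v^3 + 0.2758*v^2 - 10.7258*v - 3.1008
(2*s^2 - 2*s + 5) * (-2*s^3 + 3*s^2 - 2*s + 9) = -4*s^5 + 10*s^4 - 20*s^3 + 37*s^2 - 28*s + 45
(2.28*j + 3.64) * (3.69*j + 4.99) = 8.4132*j^2 + 24.8088*j + 18.1636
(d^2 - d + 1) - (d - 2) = d^2 - 2*d + 3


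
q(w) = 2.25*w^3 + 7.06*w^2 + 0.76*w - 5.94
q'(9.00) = 674.59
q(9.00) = 2213.01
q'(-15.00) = 1307.71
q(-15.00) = -6022.59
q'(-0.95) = -6.56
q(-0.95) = -2.22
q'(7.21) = 453.46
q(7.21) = 1209.86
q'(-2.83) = 14.86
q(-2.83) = -2.54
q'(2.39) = 73.06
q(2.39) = 66.92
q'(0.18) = 3.52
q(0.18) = -5.56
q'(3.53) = 134.71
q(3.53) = 183.69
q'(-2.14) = 1.46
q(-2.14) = 2.71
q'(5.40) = 273.84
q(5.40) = 558.33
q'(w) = 6.75*w^2 + 14.12*w + 0.76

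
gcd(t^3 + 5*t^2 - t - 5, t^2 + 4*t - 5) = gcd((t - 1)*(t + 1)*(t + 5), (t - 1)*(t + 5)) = t^2 + 4*t - 5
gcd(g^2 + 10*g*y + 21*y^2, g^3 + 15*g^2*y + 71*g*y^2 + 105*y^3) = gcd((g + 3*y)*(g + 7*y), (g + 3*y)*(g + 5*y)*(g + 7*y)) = g^2 + 10*g*y + 21*y^2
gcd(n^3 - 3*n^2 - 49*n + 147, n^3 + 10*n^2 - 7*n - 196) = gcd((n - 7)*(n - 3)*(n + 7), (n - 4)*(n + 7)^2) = n + 7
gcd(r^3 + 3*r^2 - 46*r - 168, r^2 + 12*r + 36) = r + 6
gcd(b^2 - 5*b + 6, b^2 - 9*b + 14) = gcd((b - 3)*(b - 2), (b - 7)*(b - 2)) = b - 2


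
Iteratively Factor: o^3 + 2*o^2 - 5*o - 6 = (o - 2)*(o^2 + 4*o + 3) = (o - 2)*(o + 3)*(o + 1)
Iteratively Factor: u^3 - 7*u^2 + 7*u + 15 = (u + 1)*(u^2 - 8*u + 15) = (u - 5)*(u + 1)*(u - 3)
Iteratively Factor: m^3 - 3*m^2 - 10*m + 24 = (m - 4)*(m^2 + m - 6) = (m - 4)*(m + 3)*(m - 2)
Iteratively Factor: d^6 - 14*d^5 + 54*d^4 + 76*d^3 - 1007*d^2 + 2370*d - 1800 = (d - 5)*(d^5 - 9*d^4 + 9*d^3 + 121*d^2 - 402*d + 360) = (d - 5)*(d - 3)*(d^4 - 6*d^3 - 9*d^2 + 94*d - 120) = (d - 5)*(d - 3)^2*(d^3 - 3*d^2 - 18*d + 40) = (d - 5)*(d - 3)^2*(d - 2)*(d^2 - d - 20) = (d - 5)*(d - 3)^2*(d - 2)*(d + 4)*(d - 5)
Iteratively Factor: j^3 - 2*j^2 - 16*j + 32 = (j + 4)*(j^2 - 6*j + 8) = (j - 2)*(j + 4)*(j - 4)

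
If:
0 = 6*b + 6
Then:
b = -1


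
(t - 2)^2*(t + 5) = t^3 + t^2 - 16*t + 20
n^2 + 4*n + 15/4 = (n + 3/2)*(n + 5/2)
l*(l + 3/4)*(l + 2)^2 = l^4 + 19*l^3/4 + 7*l^2 + 3*l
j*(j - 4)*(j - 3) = j^3 - 7*j^2 + 12*j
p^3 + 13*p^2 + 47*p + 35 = (p + 1)*(p + 5)*(p + 7)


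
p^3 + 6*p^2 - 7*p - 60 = (p - 3)*(p + 4)*(p + 5)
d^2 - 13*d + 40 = (d - 8)*(d - 5)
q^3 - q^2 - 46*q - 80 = (q - 8)*(q + 2)*(q + 5)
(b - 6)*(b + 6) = b^2 - 36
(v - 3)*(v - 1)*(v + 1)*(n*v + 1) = n*v^4 - 3*n*v^3 - n*v^2 + 3*n*v + v^3 - 3*v^2 - v + 3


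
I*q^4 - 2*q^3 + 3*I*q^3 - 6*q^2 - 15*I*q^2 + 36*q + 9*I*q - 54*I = (q - 3)*(q + 6)*(q + 3*I)*(I*q + 1)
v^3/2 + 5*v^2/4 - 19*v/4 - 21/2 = (v/2 + 1)*(v - 3)*(v + 7/2)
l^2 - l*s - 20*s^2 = (l - 5*s)*(l + 4*s)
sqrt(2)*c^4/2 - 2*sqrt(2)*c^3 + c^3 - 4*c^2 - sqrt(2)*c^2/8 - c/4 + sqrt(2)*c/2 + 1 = (c - 4)*(c - 1/2)*(c + 1/2)*(sqrt(2)*c/2 + 1)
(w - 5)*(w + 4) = w^2 - w - 20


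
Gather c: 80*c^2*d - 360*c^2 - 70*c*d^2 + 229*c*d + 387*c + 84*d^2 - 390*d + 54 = c^2*(80*d - 360) + c*(-70*d^2 + 229*d + 387) + 84*d^2 - 390*d + 54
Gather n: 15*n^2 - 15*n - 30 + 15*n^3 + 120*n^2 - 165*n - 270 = 15*n^3 + 135*n^2 - 180*n - 300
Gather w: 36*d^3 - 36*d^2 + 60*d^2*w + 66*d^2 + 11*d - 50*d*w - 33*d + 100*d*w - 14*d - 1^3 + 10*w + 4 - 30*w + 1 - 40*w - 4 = 36*d^3 + 30*d^2 - 36*d + w*(60*d^2 + 50*d - 60)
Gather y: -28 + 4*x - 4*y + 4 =4*x - 4*y - 24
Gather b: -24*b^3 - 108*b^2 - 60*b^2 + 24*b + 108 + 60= -24*b^3 - 168*b^2 + 24*b + 168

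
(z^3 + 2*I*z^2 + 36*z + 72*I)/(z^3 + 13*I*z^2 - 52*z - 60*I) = (z - 6*I)/(z + 5*I)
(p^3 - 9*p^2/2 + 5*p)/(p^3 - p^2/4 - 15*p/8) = 4*(-2*p^2 + 9*p - 10)/(-8*p^2 + 2*p + 15)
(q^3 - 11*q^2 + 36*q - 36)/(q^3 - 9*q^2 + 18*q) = (q - 2)/q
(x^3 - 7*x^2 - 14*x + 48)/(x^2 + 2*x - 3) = (x^2 - 10*x + 16)/(x - 1)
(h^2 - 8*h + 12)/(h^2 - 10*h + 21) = (h^2 - 8*h + 12)/(h^2 - 10*h + 21)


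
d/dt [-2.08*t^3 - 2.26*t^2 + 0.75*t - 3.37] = -6.24*t^2 - 4.52*t + 0.75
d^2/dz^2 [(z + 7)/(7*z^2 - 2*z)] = 14*(7*z^3 + 147*z^2 - 42*z + 4)/(z^3*(343*z^3 - 294*z^2 + 84*z - 8))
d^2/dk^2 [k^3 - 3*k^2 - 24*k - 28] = 6*k - 6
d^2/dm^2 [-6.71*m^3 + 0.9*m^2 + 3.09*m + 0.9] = 1.8 - 40.26*m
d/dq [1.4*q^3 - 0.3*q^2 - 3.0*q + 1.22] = 4.2*q^2 - 0.6*q - 3.0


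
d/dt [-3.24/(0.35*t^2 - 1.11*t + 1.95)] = (2.268*t - 3.5964)/(0.35*t^2 - 1.11*t + 1.95)^2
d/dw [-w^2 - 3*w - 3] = -2*w - 3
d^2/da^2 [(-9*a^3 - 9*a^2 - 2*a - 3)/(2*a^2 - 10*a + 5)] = 2*(-998*a^3 + 1584*a^2 - 435*a - 595)/(8*a^6 - 120*a^5 + 660*a^4 - 1600*a^3 + 1650*a^2 - 750*a + 125)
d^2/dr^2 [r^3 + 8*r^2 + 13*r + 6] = 6*r + 16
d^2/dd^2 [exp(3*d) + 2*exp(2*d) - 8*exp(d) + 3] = (9*exp(2*d) + 8*exp(d) - 8)*exp(d)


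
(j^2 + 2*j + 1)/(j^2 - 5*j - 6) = (j + 1)/(j - 6)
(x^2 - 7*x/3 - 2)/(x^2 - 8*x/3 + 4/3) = (3*x^2 - 7*x - 6)/(3*x^2 - 8*x + 4)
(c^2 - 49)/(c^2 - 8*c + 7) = (c + 7)/(c - 1)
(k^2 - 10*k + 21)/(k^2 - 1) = (k^2 - 10*k + 21)/(k^2 - 1)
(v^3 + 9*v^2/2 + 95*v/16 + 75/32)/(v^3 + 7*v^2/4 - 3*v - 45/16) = (4*v + 5)/(2*(2*v - 3))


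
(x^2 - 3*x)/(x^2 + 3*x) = (x - 3)/(x + 3)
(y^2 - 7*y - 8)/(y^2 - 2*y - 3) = (y - 8)/(y - 3)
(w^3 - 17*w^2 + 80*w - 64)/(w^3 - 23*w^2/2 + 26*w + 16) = 2*(w^2 - 9*w + 8)/(2*w^2 - 7*w - 4)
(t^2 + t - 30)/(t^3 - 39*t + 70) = (t + 6)/(t^2 + 5*t - 14)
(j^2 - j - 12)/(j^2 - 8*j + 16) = (j + 3)/(j - 4)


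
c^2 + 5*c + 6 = (c + 2)*(c + 3)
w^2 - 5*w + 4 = (w - 4)*(w - 1)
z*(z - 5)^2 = z^3 - 10*z^2 + 25*z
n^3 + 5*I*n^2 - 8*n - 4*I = (n + I)*(n + 2*I)^2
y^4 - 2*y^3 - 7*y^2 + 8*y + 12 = (y - 3)*(y - 2)*(y + 1)*(y + 2)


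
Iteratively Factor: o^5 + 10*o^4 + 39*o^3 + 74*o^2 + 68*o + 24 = (o + 1)*(o^4 + 9*o^3 + 30*o^2 + 44*o + 24) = (o + 1)*(o + 2)*(o^3 + 7*o^2 + 16*o + 12) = (o + 1)*(o + 2)*(o + 3)*(o^2 + 4*o + 4) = (o + 1)*(o + 2)^2*(o + 3)*(o + 2)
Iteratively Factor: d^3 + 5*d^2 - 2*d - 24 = (d + 3)*(d^2 + 2*d - 8) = (d + 3)*(d + 4)*(d - 2)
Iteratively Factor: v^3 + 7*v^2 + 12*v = (v + 3)*(v^2 + 4*v) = v*(v + 3)*(v + 4)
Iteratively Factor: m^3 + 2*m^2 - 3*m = (m)*(m^2 + 2*m - 3) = m*(m + 3)*(m - 1)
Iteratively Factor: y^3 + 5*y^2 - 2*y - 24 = (y + 4)*(y^2 + y - 6) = (y - 2)*(y + 4)*(y + 3)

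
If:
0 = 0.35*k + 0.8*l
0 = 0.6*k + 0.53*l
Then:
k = 0.00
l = 0.00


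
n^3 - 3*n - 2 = (n - 2)*(n + 1)^2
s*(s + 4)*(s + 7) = s^3 + 11*s^2 + 28*s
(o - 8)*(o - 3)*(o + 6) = o^3 - 5*o^2 - 42*o + 144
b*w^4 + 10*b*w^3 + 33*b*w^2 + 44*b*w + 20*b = (w + 2)^2*(w + 5)*(b*w + b)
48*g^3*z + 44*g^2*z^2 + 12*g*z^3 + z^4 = z*(2*g + z)*(4*g + z)*(6*g + z)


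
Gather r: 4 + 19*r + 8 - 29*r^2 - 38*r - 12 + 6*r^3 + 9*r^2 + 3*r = 6*r^3 - 20*r^2 - 16*r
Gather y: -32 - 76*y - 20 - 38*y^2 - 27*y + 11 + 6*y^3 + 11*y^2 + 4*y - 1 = 6*y^3 - 27*y^2 - 99*y - 42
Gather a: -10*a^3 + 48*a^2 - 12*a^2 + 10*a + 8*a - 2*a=-10*a^3 + 36*a^2 + 16*a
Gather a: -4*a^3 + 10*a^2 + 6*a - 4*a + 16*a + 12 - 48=-4*a^3 + 10*a^2 + 18*a - 36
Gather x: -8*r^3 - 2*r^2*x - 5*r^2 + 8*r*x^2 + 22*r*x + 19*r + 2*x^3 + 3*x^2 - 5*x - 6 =-8*r^3 - 5*r^2 + 19*r + 2*x^3 + x^2*(8*r + 3) + x*(-2*r^2 + 22*r - 5) - 6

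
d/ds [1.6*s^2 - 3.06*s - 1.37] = 3.2*s - 3.06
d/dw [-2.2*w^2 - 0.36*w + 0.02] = -4.4*w - 0.36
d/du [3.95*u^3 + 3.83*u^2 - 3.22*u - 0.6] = 11.85*u^2 + 7.66*u - 3.22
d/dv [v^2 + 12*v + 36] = 2*v + 12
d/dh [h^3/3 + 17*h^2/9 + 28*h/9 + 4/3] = h^2 + 34*h/9 + 28/9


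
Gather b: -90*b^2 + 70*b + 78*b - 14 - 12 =-90*b^2 + 148*b - 26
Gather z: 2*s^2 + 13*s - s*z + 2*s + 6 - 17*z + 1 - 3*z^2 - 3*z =2*s^2 + 15*s - 3*z^2 + z*(-s - 20) + 7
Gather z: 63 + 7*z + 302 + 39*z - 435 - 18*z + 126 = 28*z + 56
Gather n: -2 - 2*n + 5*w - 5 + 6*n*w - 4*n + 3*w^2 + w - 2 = n*(6*w - 6) + 3*w^2 + 6*w - 9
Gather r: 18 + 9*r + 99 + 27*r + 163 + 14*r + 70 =50*r + 350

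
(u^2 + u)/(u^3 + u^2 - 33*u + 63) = u*(u + 1)/(u^3 + u^2 - 33*u + 63)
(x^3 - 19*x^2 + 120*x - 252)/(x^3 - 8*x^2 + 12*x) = (x^2 - 13*x + 42)/(x*(x - 2))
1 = 1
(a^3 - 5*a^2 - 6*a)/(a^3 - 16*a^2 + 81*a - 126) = a*(a + 1)/(a^2 - 10*a + 21)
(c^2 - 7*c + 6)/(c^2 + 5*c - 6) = (c - 6)/(c + 6)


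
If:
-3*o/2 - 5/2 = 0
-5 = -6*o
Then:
No Solution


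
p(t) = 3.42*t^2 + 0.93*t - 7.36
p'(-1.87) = -11.86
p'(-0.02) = 0.79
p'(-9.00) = -60.63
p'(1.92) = 14.06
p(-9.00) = 261.29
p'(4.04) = 28.56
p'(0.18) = 2.16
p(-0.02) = -7.38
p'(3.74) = 26.51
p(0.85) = -4.10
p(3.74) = 43.96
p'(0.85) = 6.74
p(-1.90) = 3.22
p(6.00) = 121.34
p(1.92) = 7.03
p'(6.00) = 41.97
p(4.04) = 52.22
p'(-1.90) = -12.07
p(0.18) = -7.08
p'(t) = 6.84*t + 0.93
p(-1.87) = 2.86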